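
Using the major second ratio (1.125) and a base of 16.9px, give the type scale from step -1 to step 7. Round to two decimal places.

15.02px, 16.90px, 19.01px, 21.39px, 24.06px, 27.07px, 30.45px, 34.26px, 38.54px

Step -1: 16.9 ÷ 1.125 = 15.02
Step 0: 16.9px
Step 1: 16.9 × 1.125 = 19.01
Step 2: 16.9 × 1.125² = 21.39
Step 3: 16.9 × 1.125³ = 24.06
Step 4: 16.9 × 1.125⁴ = 27.07
Step 5: 16.9 × 1.125⁵ = 30.45
Step 6: 16.9 × 1.125⁶ = 34.26
Step 7: 16.9 × 1.125⁷ = 38.54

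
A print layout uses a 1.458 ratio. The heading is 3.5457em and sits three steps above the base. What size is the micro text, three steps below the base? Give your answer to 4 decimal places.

0.3691em

3.5457 ÷ 1.458⁶ = 3.5457 ÷ 9.60606 ≈ 0.3691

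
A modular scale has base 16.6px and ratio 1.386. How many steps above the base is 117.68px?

6

1.386ⁿ = 117.68 / 16.6 = 7.0892
n = ln(7.0892) / ln(1.386) = 1.9586 / 0.3264 ≈ 6.00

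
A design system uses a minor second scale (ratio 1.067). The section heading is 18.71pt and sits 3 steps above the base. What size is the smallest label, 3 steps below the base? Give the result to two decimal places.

18.71 ÷ 1.067⁶ = 18.71 ÷ 1.47566 ≈ 12.679

12.68pt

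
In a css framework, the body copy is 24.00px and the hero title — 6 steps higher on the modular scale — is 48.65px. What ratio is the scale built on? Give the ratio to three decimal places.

The ratio satisfies 24.00 × r⁶ = 48.65, so r = (48.65 / 24.00)^(1/6).
r = 2.0271^(1/6) ≈ 1.1250

1.125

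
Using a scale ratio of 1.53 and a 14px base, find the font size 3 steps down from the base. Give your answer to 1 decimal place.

3.9px

14.0 ÷ 1.53³ = 14.0 ÷ 3.58158 ≈ 3.91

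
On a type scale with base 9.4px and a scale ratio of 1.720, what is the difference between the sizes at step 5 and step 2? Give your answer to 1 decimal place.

Step 2: 9.4 × 1.720² = 27.809px
Step 5: 9.4 × 1.720⁵ = 141.504px
Difference: 141.504 − 27.809 = 113.695px

113.7px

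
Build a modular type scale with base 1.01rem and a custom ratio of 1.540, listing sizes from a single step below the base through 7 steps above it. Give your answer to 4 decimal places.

0.6558rem, 1.0100rem, 1.5554rem, 2.3953rem, 3.6888rem, 5.6807rem, 8.7483rem, 13.4724rem, 20.7475rem

Step -1: 1.01 ÷ 1.540 = 0.6558
Step 0: 1.01rem
Step 1: 1.01 × 1.540 = 1.5554
Step 2: 1.01 × 1.540² = 2.3953
Step 3: 1.01 × 1.540³ = 3.6888
Step 4: 1.01 × 1.540⁴ = 5.6807
Step 5: 1.01 × 1.540⁵ = 8.7483
Step 6: 1.01 × 1.540⁶ = 13.4724
Step 7: 1.01 × 1.540⁷ = 20.7475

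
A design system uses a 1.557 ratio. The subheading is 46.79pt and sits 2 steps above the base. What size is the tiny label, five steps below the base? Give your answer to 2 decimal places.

The gap is -5 − (2) = -7 steps, so the factor is 1.557^-7.
46.79 ÷ 1.557⁷ = 46.79 ÷ 22.18300 ≈ 2.109

2.11pt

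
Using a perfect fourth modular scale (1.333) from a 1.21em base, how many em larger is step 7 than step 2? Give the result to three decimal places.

Step 2: 1.21 × 1.333² = 2.15004em
Step 7: 1.21 × 1.333⁷ = 9.04891em
Difference: 9.04891 − 2.15004 = 6.89887em

6.899em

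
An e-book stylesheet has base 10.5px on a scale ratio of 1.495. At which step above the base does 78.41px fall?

5

1.495ⁿ = 78.41 / 10.5 = 7.4676
n = ln(7.4676) / ln(1.495) = 2.0106 / 0.4021 ≈ 5.00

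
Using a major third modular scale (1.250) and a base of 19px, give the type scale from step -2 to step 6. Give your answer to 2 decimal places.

Step -2: 19.0 ÷ 1.250² = 12.16
Step -1: 19.0 ÷ 1.250 = 15.20
Step 0: 19px
Step 1: 19.0 × 1.250 = 23.75
Step 2: 19.0 × 1.250² = 29.69
Step 3: 19.0 × 1.250³ = 37.11
Step 4: 19.0 × 1.250⁴ = 46.39
Step 5: 19.0 × 1.250⁵ = 57.98
Step 6: 19.0 × 1.250⁶ = 72.48

12.16px, 15.20px, 19.00px, 23.75px, 29.69px, 37.11px, 46.39px, 57.98px, 72.48px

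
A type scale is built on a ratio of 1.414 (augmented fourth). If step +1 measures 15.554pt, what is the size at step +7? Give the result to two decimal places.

124.32pt

The gap is 7 − (1) = 6 steps, so the factor is 1.414^6.
15.554 × 1.414⁶ = 15.554 × 7.99275 ≈ 124.319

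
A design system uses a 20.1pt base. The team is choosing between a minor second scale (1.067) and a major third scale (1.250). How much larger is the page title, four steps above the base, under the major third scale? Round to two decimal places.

Minor second: 20.1 × 1.067⁴ = 26.0528pt
Major third: 20.1 × 1.250⁴ = 49.0723pt
Difference: 49.0723 − 26.0528 = 23.0195pt

23.02pt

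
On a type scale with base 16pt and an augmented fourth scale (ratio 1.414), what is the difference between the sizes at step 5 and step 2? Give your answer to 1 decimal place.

Step 2: 16.0 × 1.414² = 31.990pt
Step 5: 16.0 × 1.414⁵ = 90.441pt
Difference: 90.441 − 31.990 = 58.451pt

58.5pt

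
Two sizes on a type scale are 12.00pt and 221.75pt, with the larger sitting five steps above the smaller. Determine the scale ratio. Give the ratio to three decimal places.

1.792

r⁵ = 221.75 / 12.00, so r = (221.75/12.00)^(1/5).
r = 18.4792^(1/5) ≈ 1.7920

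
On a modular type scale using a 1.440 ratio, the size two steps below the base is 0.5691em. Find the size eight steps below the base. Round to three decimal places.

0.5691 ÷ 1.440⁶ = 0.5691 ÷ 8.91610 ≈ 0.064

0.064em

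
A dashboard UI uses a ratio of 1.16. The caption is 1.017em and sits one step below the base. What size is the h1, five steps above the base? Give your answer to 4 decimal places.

Moving from step -1 to step +5 is 6 steps up, so multiply by r⁶.
1.017 × 1.16⁶ = 1.017 × 2.43640 ≈ 2.4778

2.4778em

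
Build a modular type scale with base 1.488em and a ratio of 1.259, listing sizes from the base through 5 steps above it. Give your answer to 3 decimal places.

1.488em, 1.873em, 2.359em, 2.969em, 3.739em, 4.707em

Step 0: 1.488em
Step 1: 1.488 × 1.259 = 1.873
Step 2: 1.488 × 1.259² = 2.359
Step 3: 1.488 × 1.259³ = 2.969
Step 4: 1.488 × 1.259⁴ = 3.739
Step 5: 1.488 × 1.259⁵ = 4.707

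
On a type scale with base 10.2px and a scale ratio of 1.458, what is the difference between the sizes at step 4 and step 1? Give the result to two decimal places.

Step 1: 10.2 × 1.458 = 14.8716px
Step 4: 10.2 × 1.458⁴ = 46.0925px
Difference: 46.0925 − 14.8716 = 31.2209px

31.22px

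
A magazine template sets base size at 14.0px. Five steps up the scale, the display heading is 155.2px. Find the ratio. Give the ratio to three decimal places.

r⁵ = 155.2 / 14.0, so r = (155.2/14.0)^(1/5).
r = 11.0857^(1/5) ≈ 1.6179

1.618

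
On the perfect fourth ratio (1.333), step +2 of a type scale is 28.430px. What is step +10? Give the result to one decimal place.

Moving from step +2 to step +10 is 8 steps up, so multiply by r⁸.
28.430 × 1.333⁸ = 28.430 × 9.96876 ≈ 283.412

283.4px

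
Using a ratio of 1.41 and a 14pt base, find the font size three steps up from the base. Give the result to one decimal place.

39.2pt

Every step multiplies by the scale ratio.
14.0 × 1.41³ = 14.0 × 2.80322 ≈ 39.25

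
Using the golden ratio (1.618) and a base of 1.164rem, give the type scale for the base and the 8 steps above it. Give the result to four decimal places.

1.1640rem, 1.8834rem, 3.0473rem, 4.9305rem, 7.9775rem, 12.9076rem, 20.8845rem, 33.7911rem, 54.6740rem

Step 0: 1.164rem
Step 1: 1.164 × 1.618 = 1.8834
Step 2: 1.164 × 1.618² = 3.0473
Step 3: 1.164 × 1.618³ = 4.9305
Step 4: 1.164 × 1.618⁴ = 7.9775
Step 5: 1.164 × 1.618⁵ = 12.9076
Step 6: 1.164 × 1.618⁶ = 20.8845
Step 7: 1.164 × 1.618⁷ = 33.7911
Step 8: 1.164 × 1.618⁸ = 54.6740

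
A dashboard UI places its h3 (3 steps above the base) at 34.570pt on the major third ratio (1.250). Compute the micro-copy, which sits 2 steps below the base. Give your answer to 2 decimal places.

11.33pt

The gap is -2 − (3) = -5 steps, so the factor is 1.250^-5.
34.570 ÷ 1.250⁵ = 34.570 ÷ 3.05176 ≈ 11.328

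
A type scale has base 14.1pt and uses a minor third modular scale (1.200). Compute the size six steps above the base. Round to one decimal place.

Each step on a modular scale multiplies by the ratio, so the size n steps from the base is base × ratioⁿ.
14.1 × 1.200⁶ = 14.1 × 2.98598 ≈ 42.10

42.1pt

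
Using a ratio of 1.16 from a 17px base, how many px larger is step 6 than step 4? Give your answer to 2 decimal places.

10.64px

Step 4: 17.0 × 1.16⁴ = 30.7809px
Step 6: 17.0 × 1.16⁶ = 41.4187px
Difference: 41.4187 − 30.7809 = 10.6378px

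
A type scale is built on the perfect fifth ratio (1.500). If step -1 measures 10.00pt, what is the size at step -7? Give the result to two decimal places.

10.00 ÷ 1.500⁶ = 10.00 ÷ 11.39062 ≈ 0.878

0.88pt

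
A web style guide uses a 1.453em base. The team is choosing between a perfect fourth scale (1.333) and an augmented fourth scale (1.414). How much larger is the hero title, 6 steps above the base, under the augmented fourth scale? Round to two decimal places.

Perfect fourth: 1.453 × 1.333⁶ = 8.1517em
Augmented fourth: 1.453 × 1.414⁶ = 11.6135em
Difference: 11.6135 − 8.1517 = 3.4618em

3.46em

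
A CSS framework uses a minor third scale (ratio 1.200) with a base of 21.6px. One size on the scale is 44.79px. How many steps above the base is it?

1.200ⁿ = 44.79 / 21.6 = 2.0736
n = ln(2.0736) / ln(1.200) = 0.7293 / 0.1823 ≈ 4.00

4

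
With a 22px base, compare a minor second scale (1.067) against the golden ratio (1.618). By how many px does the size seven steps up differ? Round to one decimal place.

Minor second: 22.0 × 1.067⁷ = 34.640px
Golden ratio: 22.0 × 1.618⁷ = 638.664px
Difference: 638.664 − 34.640 = 604.024px

604.0px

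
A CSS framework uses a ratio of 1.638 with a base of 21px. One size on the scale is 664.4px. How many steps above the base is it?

7

1.638ⁿ = 664.4 / 21 = 31.6381
n = ln(31.6381) / ln(1.638) = 3.4544 / 0.4935 ≈ 7.00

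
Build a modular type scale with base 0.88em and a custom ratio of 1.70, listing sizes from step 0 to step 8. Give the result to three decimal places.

0.880em, 1.496em, 2.543em, 4.323em, 7.350em, 12.495em, 21.241em, 36.110em, 61.387em

Step 0: 0.88em
Step 1: 0.88 × 1.70 = 1.496
Step 2: 0.88 × 1.70² = 2.543
Step 3: 0.88 × 1.70³ = 4.323
Step 4: 0.88 × 1.70⁴ = 7.350
Step 5: 0.88 × 1.70⁵ = 12.495
Step 6: 0.88 × 1.70⁶ = 21.241
Step 7: 0.88 × 1.70⁷ = 36.110
Step 8: 0.88 × 1.70⁸ = 61.387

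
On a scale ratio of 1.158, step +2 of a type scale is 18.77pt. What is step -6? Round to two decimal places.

18.77 ÷ 1.158⁸ = 18.77 ÷ 3.23347 ≈ 5.805

5.80pt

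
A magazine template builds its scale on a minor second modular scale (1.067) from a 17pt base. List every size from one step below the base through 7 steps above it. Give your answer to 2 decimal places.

15.93pt, 17.00pt, 18.14pt, 19.35pt, 20.65pt, 22.03pt, 23.51pt, 25.09pt, 26.77pt

Step -1: 17.0 ÷ 1.067 = 15.93
Step 0: 17pt
Step 1: 17.0 × 1.067 = 18.14
Step 2: 17.0 × 1.067² = 19.35
Step 3: 17.0 × 1.067³ = 20.65
Step 4: 17.0 × 1.067⁴ = 22.03
Step 5: 17.0 × 1.067⁵ = 23.51
Step 6: 17.0 × 1.067⁶ = 25.09
Step 7: 17.0 × 1.067⁷ = 26.77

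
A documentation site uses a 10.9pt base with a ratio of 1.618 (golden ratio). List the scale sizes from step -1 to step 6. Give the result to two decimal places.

Step -1: 10.9 ÷ 1.618 = 6.74
Step 0: 10.9pt
Step 1: 10.9 × 1.618 = 17.64
Step 2: 10.9 × 1.618² = 28.54
Step 3: 10.9 × 1.618³ = 46.17
Step 4: 10.9 × 1.618⁴ = 74.70
Step 5: 10.9 × 1.618⁵ = 120.87
Step 6: 10.9 × 1.618⁶ = 195.57

6.74pt, 10.90pt, 17.64pt, 28.54pt, 46.17pt, 74.70pt, 120.87pt, 195.57pt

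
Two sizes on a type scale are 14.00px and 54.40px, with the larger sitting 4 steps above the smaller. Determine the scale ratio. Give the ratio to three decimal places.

1.404

r⁴ = 54.40 / 14.00, so r = (54.40/14.00)^(1/4).
r = 3.8857^(1/4) ≈ 1.4040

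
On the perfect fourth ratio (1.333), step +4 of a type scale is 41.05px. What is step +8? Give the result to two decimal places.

129.61px

The gap is 8 − (4) = 4 steps, so the factor is 1.333^4.
41.05 × 1.333⁴ = 41.05 × 3.15733 ≈ 129.609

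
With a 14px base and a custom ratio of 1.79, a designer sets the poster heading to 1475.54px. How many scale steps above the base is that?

1.79ⁿ = 1475.54 / 14 = 105.3957
n = ln(105.3957) / ln(1.79) = 4.6577 / 0.5822 ≈ 8.00

8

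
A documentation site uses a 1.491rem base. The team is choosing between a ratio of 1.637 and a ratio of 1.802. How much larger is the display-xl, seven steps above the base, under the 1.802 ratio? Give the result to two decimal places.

45.02rem

At 1.637: 1.491 × 1.637⁷ = 46.9698rem
At 1.802: 1.491 × 1.802⁷ = 91.9943rem
Difference: 91.9943 − 46.9698 = 45.0245rem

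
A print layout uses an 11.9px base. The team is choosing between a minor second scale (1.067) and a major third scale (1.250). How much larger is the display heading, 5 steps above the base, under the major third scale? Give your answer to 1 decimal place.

19.9px

Minor second: 11.9 × 1.067⁵ = 16.458px
Major third: 11.9 × 1.250⁵ = 36.316px
Difference: 36.316 − 16.458 = 19.858px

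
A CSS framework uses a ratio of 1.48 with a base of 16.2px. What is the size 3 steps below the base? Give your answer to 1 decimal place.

5.0px

Each step on a modular scale multiplies by the ratio, so the size n steps from the base is base × ratioⁿ.
16.2 ÷ 1.48³ = 16.2 ÷ 3.24179 ≈ 5.00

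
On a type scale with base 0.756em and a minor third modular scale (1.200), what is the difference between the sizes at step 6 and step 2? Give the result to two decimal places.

1.17em

Step 2: 0.756 × 1.200² = 1.0886em
Step 6: 0.756 × 1.200⁶ = 2.2574em
Difference: 2.2574 − 1.0886 = 1.1688em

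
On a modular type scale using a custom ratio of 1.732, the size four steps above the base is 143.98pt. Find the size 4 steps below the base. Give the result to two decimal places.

143.98 ÷ 1.732⁸ = 143.98 ÷ 80.98099 ≈ 1.778

1.78pt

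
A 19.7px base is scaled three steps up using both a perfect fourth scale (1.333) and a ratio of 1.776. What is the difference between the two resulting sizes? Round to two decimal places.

Perfect fourth: 19.7 × 1.333³ = 46.6613px
At 1.776: 19.7 × 1.776³ = 110.3558px
Difference: 110.3558 − 46.6613 = 63.6945px

63.69px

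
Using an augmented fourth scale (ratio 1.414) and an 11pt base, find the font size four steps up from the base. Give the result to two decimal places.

43.97pt

11.0 × 1.414⁴ = 11.0 × 3.99758 ≈ 43.97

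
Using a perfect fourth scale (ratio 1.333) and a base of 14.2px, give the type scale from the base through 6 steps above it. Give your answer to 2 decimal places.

14.20px, 18.93px, 25.23px, 33.63px, 44.83px, 59.76px, 79.67px

Step 0: 14.2px
Step 1: 14.2 × 1.333 = 18.93
Step 2: 14.2 × 1.333² = 25.23
Step 3: 14.2 × 1.333³ = 33.63
Step 4: 14.2 × 1.333⁴ = 44.83
Step 5: 14.2 × 1.333⁵ = 59.76
Step 6: 14.2 × 1.333⁶ = 79.67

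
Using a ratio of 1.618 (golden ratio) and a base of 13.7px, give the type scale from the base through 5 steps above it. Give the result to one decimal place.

Step 0: 13.7px
Step 1: 13.7 × 1.618 = 22.2
Step 2: 13.7 × 1.618² = 35.9
Step 3: 13.7 × 1.618³ = 58.0
Step 4: 13.7 × 1.618⁴ = 93.9
Step 5: 13.7 × 1.618⁵ = 151.9

13.7px, 22.2px, 35.9px, 58.0px, 93.9px, 151.9px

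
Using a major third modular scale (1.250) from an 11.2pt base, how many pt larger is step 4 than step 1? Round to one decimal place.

Step 1: 11.2 × 1.250 = 14.000pt
Step 4: 11.2 × 1.250⁴ = 27.344pt
Difference: 27.344 − 14.000 = 13.344pt

13.3pt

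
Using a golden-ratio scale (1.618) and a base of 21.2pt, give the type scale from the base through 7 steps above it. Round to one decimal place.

21.2pt, 34.3pt, 55.5pt, 89.8pt, 145.3pt, 235.1pt, 380.4pt, 615.4pt

Step 0: 21.2pt
Step 1: 21.2 × 1.618 = 34.3
Step 2: 21.2 × 1.618² = 55.5
Step 3: 21.2 × 1.618³ = 89.8
Step 4: 21.2 × 1.618⁴ = 145.3
Step 5: 21.2 × 1.618⁵ = 235.1
Step 6: 21.2 × 1.618⁶ = 380.4
Step 7: 21.2 × 1.618⁷ = 615.4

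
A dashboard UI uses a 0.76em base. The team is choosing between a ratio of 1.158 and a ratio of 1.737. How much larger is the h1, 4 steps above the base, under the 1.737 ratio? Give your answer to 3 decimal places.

5.552em

At 1.158: 0.76 × 1.158⁴ = 1.36662em
At 1.737: 0.76 × 1.737⁴ = 6.91851em
Difference: 6.91851 − 1.36662 = 5.55189em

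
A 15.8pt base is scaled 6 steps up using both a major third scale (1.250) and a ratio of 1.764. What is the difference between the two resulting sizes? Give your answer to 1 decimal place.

415.8pt

Major third: 15.8 × 1.250⁶ = 60.272pt
At 1.764: 15.8 × 1.764⁶ = 476.046pt
Difference: 476.046 − 60.272 = 415.774pt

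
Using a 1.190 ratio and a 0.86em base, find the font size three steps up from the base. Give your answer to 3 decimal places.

Each step on a modular scale multiplies by the ratio, so the size n steps from the base is base × ratioⁿ.
0.86 × 1.190³ = 0.86 × 1.68516 ≈ 1.449

1.449em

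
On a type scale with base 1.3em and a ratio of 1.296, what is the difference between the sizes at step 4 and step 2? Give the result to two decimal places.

1.48em

Step 2: 1.3 × 1.296² = 2.1835em
Step 4: 1.3 × 1.296⁴ = 3.6674em
Difference: 3.6674 − 2.1835 = 1.4839em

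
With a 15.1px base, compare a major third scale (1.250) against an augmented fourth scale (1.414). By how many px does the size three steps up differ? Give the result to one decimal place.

13.2px

Major third: 15.1 × 1.250³ = 29.492px
Augmented fourth: 15.1 × 1.414³ = 42.690px
Difference: 42.690 − 29.492 = 13.198px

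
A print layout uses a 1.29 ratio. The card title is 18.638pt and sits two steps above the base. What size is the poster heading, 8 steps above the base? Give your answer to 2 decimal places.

85.89pt

Moving from step +2 to step +8 is 6 steps up, so multiply by r⁶.
18.638 × 1.29⁶ = 18.638 × 4.60827 ≈ 85.889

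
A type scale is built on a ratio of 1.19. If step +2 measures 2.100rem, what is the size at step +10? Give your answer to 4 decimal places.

8.4449rem

2.100 × 1.19⁸ = 2.100 × 4.02139 ≈ 8.4449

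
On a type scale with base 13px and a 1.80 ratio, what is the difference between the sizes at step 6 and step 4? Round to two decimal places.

305.69px

Step 4: 13.0 × 1.80⁴ = 136.4688px
Step 6: 13.0 × 1.80⁶ = 442.1589px
Difference: 442.1589 − 136.4688 = 305.6901px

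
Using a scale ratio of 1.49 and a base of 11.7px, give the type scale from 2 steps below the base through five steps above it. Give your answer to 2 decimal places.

5.27px, 7.85px, 11.70px, 17.43px, 25.98px, 38.70px, 57.67px, 85.92px

Step -2: 11.7 ÷ 1.49² = 5.27
Step -1: 11.7 ÷ 1.49 = 7.85
Step 0: 11.7px
Step 1: 11.7 × 1.49 = 17.43
Step 2: 11.7 × 1.49² = 25.98
Step 3: 11.7 × 1.49³ = 38.70
Step 4: 11.7 × 1.49⁴ = 57.67
Step 5: 11.7 × 1.49⁵ = 85.92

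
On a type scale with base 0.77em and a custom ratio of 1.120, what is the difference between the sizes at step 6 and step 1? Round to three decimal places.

0.657em

Step 1: 0.77 × 1.120 = 0.86240em
Step 6: 0.77 × 1.120⁶ = 1.51984em
Difference: 1.51984 − 0.86240 = 0.65744em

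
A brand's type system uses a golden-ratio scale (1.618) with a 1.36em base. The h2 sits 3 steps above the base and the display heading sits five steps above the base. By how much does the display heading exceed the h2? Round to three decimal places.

Step 3: 1.36 × 1.618³ = 5.76069em
Step 5: 1.36 × 1.618⁵ = 15.08105em
Difference: 15.08105 − 5.76069 = 9.32036em

9.320em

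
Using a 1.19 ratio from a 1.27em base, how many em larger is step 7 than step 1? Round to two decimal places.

Step 1: 1.27 × 1.19 = 1.5113em
Step 7: 1.27 × 1.19⁷ = 4.2917em
Difference: 4.2917 − 1.5113 = 2.7804em

2.78em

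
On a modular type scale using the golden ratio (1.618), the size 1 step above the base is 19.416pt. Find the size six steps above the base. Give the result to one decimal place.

215.3pt

19.416 × 1.618⁵ = 19.416 × 11.08901 ≈ 215.304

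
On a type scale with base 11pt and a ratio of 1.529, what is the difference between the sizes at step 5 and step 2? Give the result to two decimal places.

66.21pt

Step 2: 11.0 × 1.529² = 25.7163pt
Step 5: 11.0 × 1.529⁵ = 91.9243pt
Difference: 91.9243 − 25.7163 = 66.2080pt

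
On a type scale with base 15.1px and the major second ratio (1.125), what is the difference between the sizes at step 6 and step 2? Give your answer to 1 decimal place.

Step 2: 15.1 × 1.125² = 19.111px
Step 6: 15.1 × 1.125⁶ = 30.612px
Difference: 30.612 − 19.111 = 11.501px

11.5px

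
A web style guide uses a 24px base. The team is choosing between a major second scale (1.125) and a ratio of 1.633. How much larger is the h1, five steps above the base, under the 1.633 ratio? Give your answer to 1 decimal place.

Major second: 24.0 × 1.125⁵ = 43.249px
At 1.633: 24.0 × 1.633⁵ = 278.703px
Difference: 278.703 − 43.249 = 235.454px

235.5px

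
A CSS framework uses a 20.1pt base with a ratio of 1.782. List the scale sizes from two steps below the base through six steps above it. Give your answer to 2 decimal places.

6.33pt, 11.28pt, 20.10pt, 35.82pt, 63.83pt, 113.74pt, 202.69pt, 361.19pt, 643.64pt

Step -2: 20.1 ÷ 1.782² = 6.33
Step -1: 20.1 ÷ 1.782 = 11.28
Step 0: 20.1pt
Step 1: 20.1 × 1.782 = 35.82
Step 2: 20.1 × 1.782² = 63.83
Step 3: 20.1 × 1.782³ = 113.74
Step 4: 20.1 × 1.782⁴ = 202.69
Step 5: 20.1 × 1.782⁵ = 361.19
Step 6: 20.1 × 1.782⁶ = 643.64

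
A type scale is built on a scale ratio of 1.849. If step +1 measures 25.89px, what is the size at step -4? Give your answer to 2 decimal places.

1.20px

25.89 ÷ 1.849⁵ = 25.89 ÷ 21.61148 ≈ 1.198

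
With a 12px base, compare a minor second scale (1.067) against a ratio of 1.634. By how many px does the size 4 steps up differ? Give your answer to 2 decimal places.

69.99px

Minor second: 12.0 × 1.067⁴ = 15.5539px
At 1.634: 12.0 × 1.634⁴ = 85.5440px
Difference: 85.5440 − 15.5539 = 69.9901px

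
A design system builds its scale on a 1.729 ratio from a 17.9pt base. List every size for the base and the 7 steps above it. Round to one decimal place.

Step 0: 17.9pt
Step 1: 17.9 × 1.729 = 30.9
Step 2: 17.9 × 1.729² = 53.5
Step 3: 17.9 × 1.729³ = 92.5
Step 4: 17.9 × 1.729⁴ = 160.0
Step 5: 17.9 × 1.729⁵ = 276.6
Step 6: 17.9 × 1.729⁶ = 478.2
Step 7: 17.9 × 1.729⁷ = 826.8

17.9pt, 30.9pt, 53.5pt, 92.5pt, 160.0pt, 276.6pt, 478.2pt, 826.8pt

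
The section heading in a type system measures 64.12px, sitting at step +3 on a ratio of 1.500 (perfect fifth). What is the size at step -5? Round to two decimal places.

64.12 ÷ 1.500⁸ = 64.12 ÷ 25.62891 ≈ 2.502

2.50px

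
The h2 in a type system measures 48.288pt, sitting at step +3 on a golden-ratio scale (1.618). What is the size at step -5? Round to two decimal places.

1.03pt

The gap is -5 − (3) = -8 steps, so the factor is 1.618^-8.
48.288 ÷ 1.618⁸ = 48.288 ÷ 46.97082 ≈ 1.028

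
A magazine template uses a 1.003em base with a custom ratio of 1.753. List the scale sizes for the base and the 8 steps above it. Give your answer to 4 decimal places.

Step 0: 1.003em
Step 1: 1.003 × 1.753 = 1.7583
Step 2: 1.003 × 1.753² = 3.0822
Step 3: 1.003 × 1.753³ = 5.4031
Step 4: 1.003 × 1.753⁴ = 9.4717
Step 5: 1.003 × 1.753⁵ = 16.6039
Step 6: 1.003 × 1.753⁶ = 29.1067
Step 7: 1.003 × 1.753⁷ = 51.0240
Step 8: 1.003 × 1.753⁸ = 89.4450

1.0030em, 1.7583em, 3.0822em, 5.4031em, 9.4717em, 16.6039em, 29.1067em, 51.0240em, 89.4450em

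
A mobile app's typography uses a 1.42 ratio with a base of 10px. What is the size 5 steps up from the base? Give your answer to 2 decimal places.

Every step multiplies by the scale ratio.
10.0 × 1.42⁵ = 10.0 × 5.77353 ≈ 57.74

57.74px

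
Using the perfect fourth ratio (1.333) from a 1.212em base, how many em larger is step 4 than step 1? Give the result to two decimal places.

2.21em

Step 1: 1.212 × 1.333 = 1.6156em
Step 4: 1.212 × 1.333⁴ = 3.8267em
Difference: 3.8267 − 1.6156 = 2.2111em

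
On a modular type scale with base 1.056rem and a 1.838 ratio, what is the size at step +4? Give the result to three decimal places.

12.052rem

A modular type scale is a geometric sequence: sizeₙ = base × rⁿ.
1.056 × 1.838⁴ = 1.056 × 11.41253 ≈ 12.052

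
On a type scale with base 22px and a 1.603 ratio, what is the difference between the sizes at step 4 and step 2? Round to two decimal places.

Step 2: 22.0 × 1.603² = 56.5314px
Step 4: 22.0 × 1.603⁴ = 145.2636px
Difference: 145.2636 − 56.5314 = 88.7322px

88.73px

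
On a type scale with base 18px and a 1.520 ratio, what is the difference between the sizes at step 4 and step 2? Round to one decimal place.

54.5px

Step 2: 18.0 × 1.520² = 41.587px
Step 4: 18.0 × 1.520⁴ = 96.083px
Difference: 96.083 − 41.587 = 54.496px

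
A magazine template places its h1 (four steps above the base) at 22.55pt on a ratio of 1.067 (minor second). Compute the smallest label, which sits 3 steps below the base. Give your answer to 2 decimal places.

14.32pt

Moving from step +4 to step -3 is 7 steps down, so divide by r⁷.
22.55 ÷ 1.067⁷ = 22.55 ÷ 1.57453 ≈ 14.322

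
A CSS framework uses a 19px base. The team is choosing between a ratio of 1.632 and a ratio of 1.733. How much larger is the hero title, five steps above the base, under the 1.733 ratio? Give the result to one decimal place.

At 1.632: 19.0 × 1.632⁵ = 219.965px
At 1.733: 19.0 × 1.733⁵ = 296.993px
Difference: 296.993 − 219.965 = 77.028px

77.0px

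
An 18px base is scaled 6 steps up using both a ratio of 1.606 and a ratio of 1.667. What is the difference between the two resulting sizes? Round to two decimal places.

77.42px

At 1.606: 18.0 × 1.606⁶ = 308.8487px
At 1.667: 18.0 × 1.667⁶ = 386.2657px
Difference: 386.2657 − 308.8487 = 77.4170px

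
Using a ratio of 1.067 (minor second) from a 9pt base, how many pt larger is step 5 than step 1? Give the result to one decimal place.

2.8pt

Step 1: 9.0 × 1.067 = 9.603pt
Step 5: 9.0 × 1.067⁵ = 12.447pt
Difference: 12.447 − 9.603 = 2.844pt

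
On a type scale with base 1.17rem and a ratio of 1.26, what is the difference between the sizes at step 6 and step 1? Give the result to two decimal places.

3.21rem

Step 1: 1.17 × 1.26 = 1.4742rem
Step 6: 1.17 × 1.26⁶ = 4.6818rem
Difference: 4.6818 − 1.4742 = 3.2076rem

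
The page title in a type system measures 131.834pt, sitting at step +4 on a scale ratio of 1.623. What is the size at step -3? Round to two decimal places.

4.44pt

131.834 ÷ 1.623⁷ = 131.834 ÷ 29.66399 ≈ 4.444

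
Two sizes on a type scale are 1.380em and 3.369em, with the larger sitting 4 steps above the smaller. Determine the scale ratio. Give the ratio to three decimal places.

The ratio satisfies 1.380 × r⁴ = 3.369, so r = (3.369 / 1.380)^(1/4).
r = 2.4413^(1/4) ≈ 1.2500

1.250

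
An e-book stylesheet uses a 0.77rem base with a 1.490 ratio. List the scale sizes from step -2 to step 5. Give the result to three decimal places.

0.347rem, 0.517rem, 0.770rem, 1.147rem, 1.709rem, 2.547rem, 3.795rem, 5.655rem

Step -2: 0.77 ÷ 1.490² = 0.347
Step -1: 0.77 ÷ 1.490 = 0.517
Step 0: 0.77rem
Step 1: 0.77 × 1.490 = 1.147
Step 2: 0.77 × 1.490² = 1.709
Step 3: 0.77 × 1.490³ = 2.547
Step 4: 0.77 × 1.490⁴ = 3.795
Step 5: 0.77 × 1.490⁵ = 5.655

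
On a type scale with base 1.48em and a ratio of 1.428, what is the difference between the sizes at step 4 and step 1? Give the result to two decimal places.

Step 1: 1.48 × 1.428 = 2.1134em
Step 4: 1.48 × 1.428⁴ = 6.1542em
Difference: 6.1542 − 2.1134 = 4.0408em

4.04em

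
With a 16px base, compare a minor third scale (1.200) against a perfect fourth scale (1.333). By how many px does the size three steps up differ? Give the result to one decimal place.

10.2px

Minor third: 16.0 × 1.200³ = 27.648px
Perfect fourth: 16.0 × 1.333³ = 37.897px
Difference: 37.897 − 27.648 = 10.249px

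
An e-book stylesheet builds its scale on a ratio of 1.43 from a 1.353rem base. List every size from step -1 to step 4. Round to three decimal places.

0.946rem, 1.353rem, 1.935rem, 2.767rem, 3.956rem, 5.658rem

Step -1: 1.353 ÷ 1.43 = 0.946
Step 0: 1.353rem
Step 1: 1.353 × 1.43 = 1.935
Step 2: 1.353 × 1.43² = 2.767
Step 3: 1.353 × 1.43³ = 3.956
Step 4: 1.353 × 1.43⁴ = 5.658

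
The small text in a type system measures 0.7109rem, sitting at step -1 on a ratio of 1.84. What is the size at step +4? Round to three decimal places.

The gap is 4 − (-1) = 5 steps, so the factor is 1.84^5.
0.7109 × 1.84⁵ = 0.7109 × 21.09061 ≈ 14.993

14.993rem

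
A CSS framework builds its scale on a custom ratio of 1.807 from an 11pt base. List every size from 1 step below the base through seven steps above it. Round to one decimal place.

Step -1: 11.0 ÷ 1.807 = 6.1
Step 0: 11pt
Step 1: 11.0 × 1.807 = 19.9
Step 2: 11.0 × 1.807² = 35.9
Step 3: 11.0 × 1.807³ = 64.9
Step 4: 11.0 × 1.807⁴ = 117.3
Step 5: 11.0 × 1.807⁵ = 211.9
Step 6: 11.0 × 1.807⁶ = 382.9
Step 7: 11.0 × 1.807⁷ = 692.0

6.1pt, 11.0pt, 19.9pt, 35.9pt, 64.9pt, 117.3pt, 211.9pt, 382.9pt, 692.0pt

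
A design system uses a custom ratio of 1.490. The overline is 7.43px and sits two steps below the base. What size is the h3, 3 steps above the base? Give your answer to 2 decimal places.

7.43 × 1.490⁵ = 7.43 × 7.34398 ≈ 54.566

54.57px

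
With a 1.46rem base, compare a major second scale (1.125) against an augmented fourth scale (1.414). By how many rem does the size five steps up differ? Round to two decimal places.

5.62rem

Major second: 1.46 × 1.125⁵ = 2.6310rem
Augmented fourth: 1.46 × 1.414⁵ = 8.2528rem
Difference: 8.2528 − 2.6310 = 5.6218rem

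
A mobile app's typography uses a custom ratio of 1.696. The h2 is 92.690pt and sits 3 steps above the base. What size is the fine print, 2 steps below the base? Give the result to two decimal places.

6.61pt

The gap is -2 − (3) = -5 steps, so the factor is 1.696^-5.
92.690 ÷ 1.696⁵ = 92.690 ÷ 14.03231 ≈ 6.605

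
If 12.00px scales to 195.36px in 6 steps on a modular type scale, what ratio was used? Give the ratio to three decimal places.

The ratio satisfies 12.00 × r⁶ = 195.36, so r = (195.36 / 12.00)^(1/6).
r = 16.2800^(1/6) ≈ 1.5920

1.592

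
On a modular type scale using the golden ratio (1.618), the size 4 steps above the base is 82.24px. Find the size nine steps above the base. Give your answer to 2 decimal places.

The gap is 9 − (4) = 5 steps, so the factor is 1.618^5.
82.24 × 1.618⁵ = 82.24 × 11.08901 ≈ 911.960

911.96px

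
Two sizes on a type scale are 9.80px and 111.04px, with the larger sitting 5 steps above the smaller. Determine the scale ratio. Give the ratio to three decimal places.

The ratio satisfies 9.80 × r⁵ = 111.04, so r = (111.04 / 9.80)^(1/5).
r = 11.3306^(1/5) ≈ 1.6250

1.625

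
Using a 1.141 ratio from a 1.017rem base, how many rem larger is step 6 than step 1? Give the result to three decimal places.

1.084rem

Step 1: 1.017 × 1.141 = 1.16040rem
Step 6: 1.017 × 1.141⁶ = 2.24406rem
Difference: 2.24406 − 1.16040 = 1.08366rem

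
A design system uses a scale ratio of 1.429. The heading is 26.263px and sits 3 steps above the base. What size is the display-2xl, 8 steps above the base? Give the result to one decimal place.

The gap is 8 − (3) = 5 steps, so the factor is 1.429^5.
26.263 × 1.429⁵ = 26.263 × 5.95883 ≈ 156.497

156.5px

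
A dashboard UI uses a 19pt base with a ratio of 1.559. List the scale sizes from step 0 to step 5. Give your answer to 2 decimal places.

Step 0: 19pt
Step 1: 19.0 × 1.559 = 29.62
Step 2: 19.0 × 1.559² = 46.18
Step 3: 19.0 × 1.559³ = 71.99
Step 4: 19.0 × 1.559⁴ = 112.24
Step 5: 19.0 × 1.559⁵ = 174.98

19.00pt, 29.62pt, 46.18pt, 71.99pt, 112.24pt, 174.98pt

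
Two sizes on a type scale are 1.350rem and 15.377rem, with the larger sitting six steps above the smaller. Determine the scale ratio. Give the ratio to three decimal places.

The ratio satisfies 1.350 × r⁶ = 15.377, so r = (15.377 / 1.350)^(1/6).
r = 11.3904^(1/6) ≈ 1.5000

1.500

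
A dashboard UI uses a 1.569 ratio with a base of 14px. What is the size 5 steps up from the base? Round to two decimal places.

133.12px

Every step multiplies by the scale ratio.
14.0 × 1.569⁵ = 14.0 × 9.50856 ≈ 133.12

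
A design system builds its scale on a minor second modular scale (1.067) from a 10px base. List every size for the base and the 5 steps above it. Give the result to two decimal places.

10.00px, 10.67px, 11.38px, 12.15px, 12.96px, 13.83px

Step 0: 10px
Step 1: 10.0 × 1.067 = 10.67
Step 2: 10.0 × 1.067² = 11.38
Step 3: 10.0 × 1.067³ = 12.15
Step 4: 10.0 × 1.067⁴ = 12.96
Step 5: 10.0 × 1.067⁵ = 13.83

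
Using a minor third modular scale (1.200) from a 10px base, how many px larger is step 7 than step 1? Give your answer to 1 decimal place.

Step 1: 10.0 × 1.200 = 12.000px
Step 7: 10.0 × 1.200⁷ = 35.832px
Difference: 35.832 − 12.000 = 23.832px

23.8px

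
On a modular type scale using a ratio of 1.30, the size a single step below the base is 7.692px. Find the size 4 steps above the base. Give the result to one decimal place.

Moving from step -1 to step +4 is 5 steps up, so multiply by r⁵.
7.692 × 1.30⁵ = 7.692 × 3.71293 ≈ 28.560

28.6px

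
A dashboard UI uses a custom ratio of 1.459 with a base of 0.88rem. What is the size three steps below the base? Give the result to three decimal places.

0.283rem

0.88 ÷ 1.459³ = 0.88 ÷ 3.10575 ≈ 0.283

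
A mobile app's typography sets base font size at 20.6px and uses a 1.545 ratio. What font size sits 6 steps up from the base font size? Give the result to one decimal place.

280.2px

20.6 × 1.545⁶ = 20.6 × 13.60100 ≈ 280.18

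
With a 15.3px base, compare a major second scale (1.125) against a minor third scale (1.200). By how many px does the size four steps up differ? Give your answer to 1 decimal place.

Major second: 15.3 × 1.125⁴ = 24.508px
Minor third: 15.3 × 1.200⁴ = 31.726px
Difference: 31.726 − 24.508 = 7.218px

7.2px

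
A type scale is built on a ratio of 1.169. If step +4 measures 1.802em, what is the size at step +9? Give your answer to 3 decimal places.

3.934em

Moving from step +4 to step +9 is 5 steps up, so multiply by r⁵.
1.802 × 1.169⁵ = 1.802 × 2.18309 ≈ 3.934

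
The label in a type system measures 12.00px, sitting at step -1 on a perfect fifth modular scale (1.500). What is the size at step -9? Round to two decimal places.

0.47px

Moving from step -1 to step -9 is 8 steps down, so divide by r⁸.
12.00 ÷ 1.500⁸ = 12.00 ÷ 25.62891 ≈ 0.468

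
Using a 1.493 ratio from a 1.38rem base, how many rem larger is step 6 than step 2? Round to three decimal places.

Step 2: 1.38 × 1.493² = 3.07609rem
Step 6: 1.38 × 1.493⁶ = 15.28403rem
Difference: 15.28403 − 3.07609 = 12.20794rem

12.208rem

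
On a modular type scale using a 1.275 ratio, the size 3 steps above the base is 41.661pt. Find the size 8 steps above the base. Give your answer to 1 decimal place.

41.661 × 1.275⁵ = 41.661 × 3.36939 ≈ 140.372

140.4pt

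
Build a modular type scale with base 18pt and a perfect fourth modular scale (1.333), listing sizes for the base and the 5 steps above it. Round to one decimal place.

Step 0: 18pt
Step 1: 18.0 × 1.333 = 24.0
Step 2: 18.0 × 1.333² = 32.0
Step 3: 18.0 × 1.333³ = 42.6
Step 4: 18.0 × 1.333⁴ = 56.8
Step 5: 18.0 × 1.333⁵ = 75.8

18.0pt, 24.0pt, 32.0pt, 42.6pt, 56.8pt, 75.8pt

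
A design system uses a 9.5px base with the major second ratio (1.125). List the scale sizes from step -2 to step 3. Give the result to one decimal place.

7.5px, 8.4px, 9.5px, 10.7px, 12.0px, 13.5px

Step -2: 9.5 ÷ 1.125² = 7.5
Step -1: 9.5 ÷ 1.125 = 8.4
Step 0: 9.5px
Step 1: 9.5 × 1.125 = 10.7
Step 2: 9.5 × 1.125² = 12.0
Step 3: 9.5 × 1.125³ = 13.5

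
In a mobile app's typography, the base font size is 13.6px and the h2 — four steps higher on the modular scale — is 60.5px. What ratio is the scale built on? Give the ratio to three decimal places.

1.452

r⁴ = 60.5 / 13.6, so r = (60.5/13.6)^(1/4).
r = 4.4485^(1/4) ≈ 1.4523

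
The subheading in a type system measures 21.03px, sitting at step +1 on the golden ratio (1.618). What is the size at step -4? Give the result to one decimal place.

1.9px

Moving from step +1 to step -4 is 5 steps down, so divide by r⁵.
21.03 ÷ 1.618⁵ = 21.03 ÷ 11.08901 ≈ 1.896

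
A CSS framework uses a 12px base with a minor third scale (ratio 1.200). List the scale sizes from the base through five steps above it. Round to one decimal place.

12.0px, 14.4px, 17.3px, 20.7px, 24.9px, 29.9px

Step 0: 12px
Step 1: 12.0 × 1.200 = 14.4
Step 2: 12.0 × 1.200² = 17.3
Step 3: 12.0 × 1.200³ = 20.7
Step 4: 12.0 × 1.200⁴ = 24.9
Step 5: 12.0 × 1.200⁵ = 29.9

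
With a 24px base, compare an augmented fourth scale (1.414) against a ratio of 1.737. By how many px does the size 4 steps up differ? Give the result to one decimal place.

122.5px

Augmented fourth: 24.0 × 1.414⁴ = 95.942px
At 1.737: 24.0 × 1.737⁴ = 218.479px
Difference: 218.479 − 95.942 = 122.537px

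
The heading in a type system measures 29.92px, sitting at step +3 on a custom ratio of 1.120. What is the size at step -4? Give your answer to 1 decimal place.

13.5px

Moving from step +3 to step -4 is 7 steps down, so divide by r⁷.
29.92 ÷ 1.120⁷ = 29.92 ÷ 2.21068 ≈ 13.534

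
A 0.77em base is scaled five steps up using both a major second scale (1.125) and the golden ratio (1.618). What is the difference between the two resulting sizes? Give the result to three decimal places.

7.151em

Major second: 0.77 × 1.125⁵ = 1.38757em
Golden ratio: 0.77 × 1.618⁵ = 8.53853em
Difference: 8.53853 − 1.38757 = 7.15096em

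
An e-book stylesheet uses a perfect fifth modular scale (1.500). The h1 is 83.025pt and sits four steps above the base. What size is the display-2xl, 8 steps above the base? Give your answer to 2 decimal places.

Moving from step +4 to step +8 is 4 steps up, so multiply by r⁴.
83.025 × 1.500⁴ = 83.025 × 5.06250 ≈ 420.314

420.31pt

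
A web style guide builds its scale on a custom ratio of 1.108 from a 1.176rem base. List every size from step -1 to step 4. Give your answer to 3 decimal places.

Step -1: 1.176 ÷ 1.108 = 1.061
Step 0: 1.176rem
Step 1: 1.176 × 1.108 = 1.303
Step 2: 1.176 × 1.108² = 1.444
Step 3: 1.176 × 1.108³ = 1.600
Step 4: 1.176 × 1.108⁴ = 1.772

1.061rem, 1.176rem, 1.303rem, 1.444rem, 1.600rem, 1.772rem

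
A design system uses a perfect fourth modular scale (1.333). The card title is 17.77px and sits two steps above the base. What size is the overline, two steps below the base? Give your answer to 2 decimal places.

5.63px

17.77 ÷ 1.333⁴ = 17.77 ÷ 3.15733 ≈ 5.628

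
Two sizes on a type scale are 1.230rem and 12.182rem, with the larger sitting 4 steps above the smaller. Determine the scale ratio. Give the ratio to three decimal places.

The ratio satisfies 1.230 × r⁴ = 12.182, so r = (12.182 / 1.230)^(1/4).
r = 9.9041^(1/4) ≈ 1.7740

1.774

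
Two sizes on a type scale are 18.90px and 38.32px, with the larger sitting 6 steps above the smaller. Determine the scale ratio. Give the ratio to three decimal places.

r⁶ = 38.32 / 18.90, so r = (38.32/18.90)^(1/6).
r = 2.0275^(1/6) ≈ 1.1250

1.125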